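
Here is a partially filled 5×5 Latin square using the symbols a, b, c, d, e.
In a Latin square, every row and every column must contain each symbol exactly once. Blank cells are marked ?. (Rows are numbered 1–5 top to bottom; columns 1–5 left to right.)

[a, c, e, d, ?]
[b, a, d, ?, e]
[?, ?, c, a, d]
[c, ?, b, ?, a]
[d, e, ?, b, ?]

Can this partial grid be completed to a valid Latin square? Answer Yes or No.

Yes

No row or column among the givens repeats a symbol, and propagating forced cells runs into no contradiction.
One valid completion exists (for instance, a c e d b / b a d c e / e b c a d / c d b e a / d e a b c).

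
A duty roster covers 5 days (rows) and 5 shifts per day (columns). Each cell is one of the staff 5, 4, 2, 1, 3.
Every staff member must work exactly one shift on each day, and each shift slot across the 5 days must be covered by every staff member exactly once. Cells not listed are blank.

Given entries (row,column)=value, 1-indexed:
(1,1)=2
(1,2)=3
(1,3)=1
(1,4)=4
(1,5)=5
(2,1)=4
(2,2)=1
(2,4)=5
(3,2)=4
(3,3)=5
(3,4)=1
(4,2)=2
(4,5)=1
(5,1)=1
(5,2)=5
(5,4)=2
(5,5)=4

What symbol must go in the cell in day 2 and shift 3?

2

Day 3, shift 1: day 3 has {5, 4, 1} and shift 1 has {4, 2, 1}, leaving only 3.
Day 3, shift 5: day 3 has {5, 4, 1, 3} and shift 5 has {5, 4, 1}, leaving only 2.
Day 2, shift 5: day 2 has {5, 4, 1} and shift 5 has {5, 4, 2, 1}, leaving only 3.
Day 2 already has {5, 4, 1, 3} and shift 3 already has {5, 1}, so day 2, shift 3 must be 2.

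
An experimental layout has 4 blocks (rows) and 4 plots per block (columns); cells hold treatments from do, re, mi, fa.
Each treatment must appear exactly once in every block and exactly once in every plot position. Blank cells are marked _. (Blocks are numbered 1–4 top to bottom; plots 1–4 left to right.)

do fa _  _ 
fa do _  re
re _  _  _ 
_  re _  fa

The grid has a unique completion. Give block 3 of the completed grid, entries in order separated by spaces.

Block 3, plot 2: block 3 has {re} and plot 2 has {do, re, fa}, leaving only mi.
Block 3, plot 4: block 3 has {re, mi} and plot 4 has {re, fa}, leaving only do.
Block 3, plot 3: block 3 has {do, re, mi} and plot 3 has {}, leaving only fa.
So block 3 reads: re mi fa do.

re mi fa do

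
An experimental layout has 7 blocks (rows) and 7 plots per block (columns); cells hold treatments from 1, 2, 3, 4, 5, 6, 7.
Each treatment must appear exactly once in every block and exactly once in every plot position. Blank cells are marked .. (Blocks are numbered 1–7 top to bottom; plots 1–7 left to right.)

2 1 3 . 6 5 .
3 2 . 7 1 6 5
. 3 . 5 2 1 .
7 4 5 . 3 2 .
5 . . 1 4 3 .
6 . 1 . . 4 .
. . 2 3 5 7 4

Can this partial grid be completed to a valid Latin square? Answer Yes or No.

Yes

No block or plot among the givens repeats a symbol, and propagating forced cells runs into no contradiction.
One valid completion exists (for instance, 2 1 3 4 6 5 7 / 3 2 4 7 1 6 5 / 4 3 7 5 2 1 6 / 7 4 5 6 3 2 1 / 5 7 6 1 4 3 2 / 6 5 1 2 7 4 3 / 1 6 2 3 5 7 4).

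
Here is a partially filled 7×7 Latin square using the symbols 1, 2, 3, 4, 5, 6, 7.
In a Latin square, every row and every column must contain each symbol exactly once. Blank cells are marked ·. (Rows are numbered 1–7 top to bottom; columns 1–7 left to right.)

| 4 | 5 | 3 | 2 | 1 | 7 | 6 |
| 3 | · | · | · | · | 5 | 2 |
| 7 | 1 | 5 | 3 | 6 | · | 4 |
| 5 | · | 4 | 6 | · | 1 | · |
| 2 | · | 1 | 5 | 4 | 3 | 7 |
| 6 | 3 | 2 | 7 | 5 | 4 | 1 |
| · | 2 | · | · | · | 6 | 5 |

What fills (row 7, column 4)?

4

Row 2, column 5: row 2 has {2, 3, 5} and column 5 has {1, 4, 5, 6}, leaving only 7.
Row 2, column 3: row 2 has {2, 3, 5, 7} and column 3 has {1, 2, 3, 4, 5}, leaving only 6.
Row 2, column 2: row 2 has {2, 3, 5, 6, 7} and column 2 has {1, 2, 3, 5}, leaving only 4.
Row 2, column 4: row 2 has {2, 3, 4, 5, 6, 7} and column 4 has {2, 3, 5, 6, 7}, leaving only 1.
Row 7 already has {2, 5, 6} and column 4 already has {1, 2, 3, 5, 6, 7}, so row 7, column 4 must be 4.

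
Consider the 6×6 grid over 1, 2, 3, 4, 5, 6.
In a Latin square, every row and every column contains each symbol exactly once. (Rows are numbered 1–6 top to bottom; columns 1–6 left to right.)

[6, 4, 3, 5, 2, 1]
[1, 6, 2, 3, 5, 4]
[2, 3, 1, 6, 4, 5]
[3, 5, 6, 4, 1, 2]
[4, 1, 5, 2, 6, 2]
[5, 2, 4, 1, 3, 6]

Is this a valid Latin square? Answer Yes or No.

No

Row 5 contains 2 twice (at columns 4 and 6), so it is not a permutation.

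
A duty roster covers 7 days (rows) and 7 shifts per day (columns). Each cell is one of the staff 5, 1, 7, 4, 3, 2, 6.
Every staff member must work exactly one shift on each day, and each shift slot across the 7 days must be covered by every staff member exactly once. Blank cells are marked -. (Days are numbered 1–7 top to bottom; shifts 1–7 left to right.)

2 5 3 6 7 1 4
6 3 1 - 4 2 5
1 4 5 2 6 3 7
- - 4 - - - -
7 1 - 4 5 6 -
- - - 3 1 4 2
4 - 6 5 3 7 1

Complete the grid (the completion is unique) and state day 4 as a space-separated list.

Day 4, shift 5: day 4 has {4} and shift 5 has {5, 1, 7, 4, 3, 6}, leaving only 2.
Day 4, shift 6: day 4 has {4, 2} and shift 6 has {1, 7, 4, 3, 2, 6}, leaving only 5.
Day 4, shift 1: day 4 has {5, 4, 2} and shift 1 has {1, 7, 4, 2, 6}, leaving only 3.
Day 4, shift 7: day 4 has {5, 4, 3, 2} and shift 7 has {5, 1, 7, 4, 2}, leaving only 6.
Day 4, shift 2: day 4 has {5, 4, 3, 2, 6} and shift 2 has {5, 1, 4, 3}, leaving only 7.
Day 4, shift 4: day 4 has {5, 7, 4, 3, 2, 6} and shift 4 has {5, 4, 3, 2, 6}, leaving only 1.
So day 4 reads: 3 7 4 1 2 5 6.

3 7 4 1 2 5 6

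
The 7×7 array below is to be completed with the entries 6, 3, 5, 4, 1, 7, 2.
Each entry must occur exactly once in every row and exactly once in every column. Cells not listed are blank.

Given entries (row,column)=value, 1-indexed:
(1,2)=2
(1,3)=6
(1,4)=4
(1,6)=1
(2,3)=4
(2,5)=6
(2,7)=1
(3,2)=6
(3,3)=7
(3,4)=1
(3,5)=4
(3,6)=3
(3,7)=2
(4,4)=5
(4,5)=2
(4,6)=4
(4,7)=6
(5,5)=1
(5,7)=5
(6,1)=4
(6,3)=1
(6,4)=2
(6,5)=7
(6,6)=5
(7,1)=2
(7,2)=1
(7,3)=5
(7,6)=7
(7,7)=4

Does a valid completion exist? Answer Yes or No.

No

Row 2, column 6: row 2 has {6, 4, 1} and column 6 has {3, 5, 4, 1, 7}, so it must be 2.
Row 3, column 1: row 3 has {6, 3, 4, 1, 7, 2} and column 1 has {4, 2}, so it must be 5.
Row 4, column 3: row 4 has {6, 5, 4, 2} and column 3 has {6, 5, 4, 1, 7}, so it must be 3.
Row 4, column 2: row 4 has {6, 3, 5, 4, 2} and column 2 has {6, 1, 2}, so it must be 7.
Row 4, column 1: row 4 has {6, 3, 5, 4, 7, 2} and column 1 has {5, 4, 2}, so it must be 1.
Row 5, column 3: row 5 has {5, 1} and column 3 has {6, 3, 5, 4, 1, 7}, so it must be 2.
Row 5, column 6: row 5 has {5, 1, 2} and column 6 has {3, 5, 4, 1, 7, 2}, so it must be 6.
Row 6, column 2: row 6 has {5, 4, 1, 7, 2} and column 2 has {6, 1, 7, 2}, so it must be 3.
Now row 6, column 7: row 6 together with column 7 already contain {6, 3, 5, 4, 1, 7, 2} — every symbol — so nothing can go there. The grid has no valid completion.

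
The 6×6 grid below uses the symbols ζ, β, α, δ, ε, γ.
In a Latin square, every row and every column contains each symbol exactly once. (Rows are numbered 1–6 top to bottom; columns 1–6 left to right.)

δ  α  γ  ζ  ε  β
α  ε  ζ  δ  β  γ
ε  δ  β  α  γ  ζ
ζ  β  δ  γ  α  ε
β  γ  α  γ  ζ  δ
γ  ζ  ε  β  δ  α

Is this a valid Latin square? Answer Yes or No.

Column 4 contains γ twice (at rows 4 and 5), so it is not a permutation.

No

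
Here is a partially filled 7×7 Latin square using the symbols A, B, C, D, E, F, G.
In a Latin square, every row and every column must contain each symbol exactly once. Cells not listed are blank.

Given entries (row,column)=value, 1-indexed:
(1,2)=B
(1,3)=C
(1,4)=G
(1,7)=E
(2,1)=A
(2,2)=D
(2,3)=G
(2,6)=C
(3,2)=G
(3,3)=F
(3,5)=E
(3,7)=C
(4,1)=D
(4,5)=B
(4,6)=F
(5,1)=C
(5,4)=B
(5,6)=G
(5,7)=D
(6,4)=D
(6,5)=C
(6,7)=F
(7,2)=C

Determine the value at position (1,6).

Row 1, column 1: row 1 has {B, C, E, G} and column 1 has {A, C, D}, leaving only F.
Row 2, column 5: row 2 has {A, C, D, G} and column 5 has {B, C, E}, leaving only F.
Row 2, column 4: row 2 has {A, C, D, F, G} and column 4 has {B, D, G}, leaving only E.
Row 2, column 7: row 2 has {A, C, D, E, F, G} and column 7 has {C, D, E, F}, leaving only B.
Row 3, column 1: row 3 has {C, E, F, G} and column 1 has {A, C, D, F}, leaving only B.
Row 3, column 4: row 3 has {B, C, E, F, G} and column 4 has {B, D, E, G}, leaving only A.
Row 3, column 6: row 3 has {A, B, C, E, F, G} and column 6 has {C, F, G}, leaving only D.
Row 1 already has {B, C, E, F, G} and column 6 already has {C, D, F, G}, so row 1, column 6 must be A.

A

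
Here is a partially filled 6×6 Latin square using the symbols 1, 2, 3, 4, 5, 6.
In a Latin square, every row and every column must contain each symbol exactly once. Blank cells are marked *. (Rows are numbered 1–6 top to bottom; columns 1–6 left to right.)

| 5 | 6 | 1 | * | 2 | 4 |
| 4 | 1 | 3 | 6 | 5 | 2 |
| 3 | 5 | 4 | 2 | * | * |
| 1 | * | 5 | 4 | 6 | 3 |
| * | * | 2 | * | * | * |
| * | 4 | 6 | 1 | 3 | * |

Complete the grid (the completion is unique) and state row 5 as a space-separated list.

Row 5, column 1: row 5 has {2} and column 1 has {1, 3, 4, 5}, leaving only 6.
Row 5, column 2: row 5 has {2, 6} and column 2 has {1, 4, 5, 6}, leaving only 3.
Row 5, column 4: row 5 has {2, 3, 6} and column 4 has {1, 2, 4, 6}, leaving only 5.
Row 5, column 6: row 5 has {2, 3, 5, 6} and column 6 has {2, 3, 4}, leaving only 1.
Row 5, column 5: row 5 has {1, 2, 3, 5, 6} and column 5 has {2, 3, 5, 6}, leaving only 4.
So row 5 reads: 6 3 2 5 4 1.

6 3 2 5 4 1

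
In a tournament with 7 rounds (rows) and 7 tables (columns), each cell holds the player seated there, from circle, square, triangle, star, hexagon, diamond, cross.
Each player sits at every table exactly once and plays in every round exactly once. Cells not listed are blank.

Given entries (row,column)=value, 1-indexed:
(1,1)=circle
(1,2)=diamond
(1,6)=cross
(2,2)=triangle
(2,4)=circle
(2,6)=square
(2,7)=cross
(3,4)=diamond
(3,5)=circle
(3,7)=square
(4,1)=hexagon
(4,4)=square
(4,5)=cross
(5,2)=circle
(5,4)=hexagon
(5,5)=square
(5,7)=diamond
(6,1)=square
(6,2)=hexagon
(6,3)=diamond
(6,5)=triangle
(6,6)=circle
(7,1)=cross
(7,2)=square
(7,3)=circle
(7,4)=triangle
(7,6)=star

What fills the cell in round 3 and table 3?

star

Round 1, table 4: round 1 has {circle, diamond, cross} and table 4 has {circle, square, triangle, hexagon, diamond}, leaving only star.
Round 1, table 5: round 1 has {circle, star, diamond, cross} and table 5 has {circle, square, triangle, cross}, leaving only hexagon.
Round 1, table 7: round 1 has {circle, star, hexagon, diamond, cross} and table 7 has {square, diamond, cross}, leaving only triangle.
Round 1, table 3: round 1 has {circle, triangle, star, hexagon, diamond, cross} and table 3 has {circle, diamond}, leaving only square.
Round 4, table 2: round 4 has {square, hexagon, cross} and table 2 has {circle, square, triangle, hexagon, diamond}, leaving only star.
Round 3, table 2: round 3 has {circle, square, diamond} and table 2 has {circle, square, triangle, star, hexagon, diamond}, leaving only cross.
Round 4, table 3: round 4 has {square, star, hexagon, cross} and table 3 has {circle, square, diamond}, leaving only triangle.
Round 4, table 6: round 4 has {square, triangle, star, hexagon, cross} and table 6 has {circle, square, star, cross}, leaving only diamond.
Round 4, table 7: round 4 has {square, triangle, star, hexagon, diamond, cross} and table 7 has {square, triangle, diamond, cross}, leaving only circle.
Round 5, table 6: round 5 has {circle, square, hexagon, diamond} and table 6 has {circle, square, star, diamond, cross}, leaving only triangle.
Round 3, table 6: round 3 has {circle, square, diamond, cross} and table 6 has {circle, square, triangle, star, diamond, cross}, leaving only hexagon.
Round 3 already has {circle, square, hexagon, diamond, cross} and table 3 already has {circle, square, triangle, diamond}, so round 3, table 3 must be star.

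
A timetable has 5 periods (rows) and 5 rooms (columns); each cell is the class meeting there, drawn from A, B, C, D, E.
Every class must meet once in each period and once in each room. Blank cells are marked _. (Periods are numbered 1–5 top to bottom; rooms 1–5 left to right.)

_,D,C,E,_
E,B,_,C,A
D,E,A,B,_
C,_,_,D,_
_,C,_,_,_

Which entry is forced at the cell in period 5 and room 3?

Period 1, room 5: period 1 has {C, D, E} and room 5 has {A}, leaving only B.
Period 1, room 1: period 1 has {B, C, D, E} and room 1 has {C, D, E}, leaving only A.
Period 2, room 3: period 2 has {A, B, C, E} and room 3 has {A, C}, leaving only D.
Period 3, room 5: period 3 has {A, B, D, E} and room 5 has {A, B}, leaving only C.
Period 4, room 2: period 4 has {C, D} and room 2 has {B, C, D, E}, leaving only A.
Period 4, room 5: period 4 has {A, C, D} and room 5 has {A, B, C}, leaving only E.
Period 4, room 3: period 4 has {A, C, D, E} and room 3 has {A, C, D}, leaving only B.
Period 5 already has {C} and room 3 already has {A, B, C, D}, so period 5, room 3 must be E.

E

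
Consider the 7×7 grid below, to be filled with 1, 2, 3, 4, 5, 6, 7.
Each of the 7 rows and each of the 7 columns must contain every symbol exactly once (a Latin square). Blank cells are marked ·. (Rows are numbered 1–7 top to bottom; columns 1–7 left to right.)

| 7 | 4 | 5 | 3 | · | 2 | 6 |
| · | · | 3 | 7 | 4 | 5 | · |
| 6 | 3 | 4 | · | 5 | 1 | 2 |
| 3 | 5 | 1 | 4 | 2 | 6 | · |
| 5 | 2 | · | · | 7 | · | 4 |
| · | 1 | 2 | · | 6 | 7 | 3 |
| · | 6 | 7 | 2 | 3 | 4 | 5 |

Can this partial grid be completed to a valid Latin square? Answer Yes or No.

No

Row 2, column 2: row 2 together with column 2 already contain {1, 2, 3, 4, 5, 6, 7} — every symbol — so nothing can go there. The grid has no valid completion.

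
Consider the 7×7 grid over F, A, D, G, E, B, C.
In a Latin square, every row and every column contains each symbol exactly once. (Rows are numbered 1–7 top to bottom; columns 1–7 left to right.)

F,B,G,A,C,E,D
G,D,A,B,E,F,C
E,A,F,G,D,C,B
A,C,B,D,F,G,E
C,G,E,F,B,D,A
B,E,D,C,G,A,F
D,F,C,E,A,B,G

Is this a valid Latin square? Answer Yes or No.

Yes

Each row is a permutation of the 7 symbols, and so is each column.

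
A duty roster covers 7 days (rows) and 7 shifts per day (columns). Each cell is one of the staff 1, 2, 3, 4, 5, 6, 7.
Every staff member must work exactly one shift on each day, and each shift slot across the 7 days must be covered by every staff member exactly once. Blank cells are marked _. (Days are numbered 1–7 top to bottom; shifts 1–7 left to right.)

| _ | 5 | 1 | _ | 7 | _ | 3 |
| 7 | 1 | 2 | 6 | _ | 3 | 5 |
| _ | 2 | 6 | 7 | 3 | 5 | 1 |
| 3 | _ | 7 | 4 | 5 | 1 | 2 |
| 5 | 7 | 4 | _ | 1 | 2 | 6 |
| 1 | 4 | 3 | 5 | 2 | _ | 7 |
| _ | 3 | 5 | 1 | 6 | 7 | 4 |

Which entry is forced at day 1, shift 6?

4

Day 1, shift 4: day 1 has {1, 3, 5, 7} and shift 4 has {1, 4, 5, 6, 7}, leaving only 2.
Day 2, shift 5: day 2 has {1, 2, 3, 5, 6, 7} and shift 5 has {1, 2, 3, 5, 6, 7}, leaving only 4.
Day 3, shift 1: day 3 has {1, 2, 3, 5, 6, 7} and shift 1 has {1, 3, 5, 7}, leaving only 4.
Day 1, shift 1: day 1 has {1, 2, 3, 5, 7} and shift 1 has {1, 3, 4, 5, 7}, leaving only 6.
Day 1 already has {1, 2, 3, 5, 6, 7} and shift 6 already has {1, 2, 3, 5, 7}, so day 1, shift 6 must be 4.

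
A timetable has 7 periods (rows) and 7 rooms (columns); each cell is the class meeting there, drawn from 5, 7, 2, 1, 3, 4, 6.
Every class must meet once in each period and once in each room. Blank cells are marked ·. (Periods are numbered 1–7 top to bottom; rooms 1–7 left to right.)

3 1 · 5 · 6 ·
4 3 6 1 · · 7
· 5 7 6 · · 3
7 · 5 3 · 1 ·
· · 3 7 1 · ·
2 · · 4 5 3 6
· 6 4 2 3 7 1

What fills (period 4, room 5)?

Period 1, room 3: period 1 has {5, 1, 3, 6} and room 3 has {5, 7, 3, 4, 6}, leaving only 2.
Period 1, room 7: period 1 has {5, 2, 1, 3, 6} and room 7 has {7, 1, 3, 6}, leaving only 4.
Period 1, room 5: period 1 has {5, 2, 1, 3, 4, 6} and room 5 has {5, 1, 3}, leaving only 7.
Period 2, room 5: period 2 has {7, 1, 3, 4, 6} and room 5 has {5, 7, 1, 3}, leaving only 2.
Period 2, room 6: period 2 has {7, 2, 1, 3, 4, 6} and room 6 has {7, 1, 3, 6}, leaving only 5.
Period 3, room 1: period 3 has {5, 7, 3, 6} and room 1 has {7, 2, 3, 4}, leaving only 1.
Period 3, room 5: period 3 has {5, 7, 1, 3, 6} and room 5 has {5, 7, 2, 1, 3}, leaving only 4.
Period 4 already has {5, 7, 1, 3} and room 5 already has {5, 7, 2, 1, 3, 4}, so period 4, room 5 must be 6.

6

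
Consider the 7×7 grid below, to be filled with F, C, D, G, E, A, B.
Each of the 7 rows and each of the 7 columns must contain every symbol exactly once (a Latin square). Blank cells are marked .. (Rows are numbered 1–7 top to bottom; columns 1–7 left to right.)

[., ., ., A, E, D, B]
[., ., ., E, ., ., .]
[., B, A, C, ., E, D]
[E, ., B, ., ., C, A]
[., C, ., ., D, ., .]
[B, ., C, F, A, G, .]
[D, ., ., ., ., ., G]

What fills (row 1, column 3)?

Row 6, column 7: row 6 has {F, C, G, A, B} and column 7 has {D, G, A, B}, leaving only E.
Row 5, column 7: row 5 has {C, D} and column 7 has {D, G, E, A, B}, leaving only F.
Row 2, column 7: row 2 has {E} and column 7 has {F, D, G, E, A, B}, leaving only C.
Row 6, column 2: row 6 has {F, C, G, E, A, B} and column 2 has {C, B}, leaving only D.
Row 7, column 4: row 7 has {D, G} and column 4 has {F, C, E, A}, leaving only B.
Row 5, column 4: row 5 has {F, C, D} and column 4 has {F, C, E, A, B}, leaving only G.
Row 4, column 4: row 4 has {C, E, A, B} and column 4 has {F, C, G, E, A, B}, leaving only D.
Row 5, column 1: row 5 has {F, C, D, G} and column 1 has {D, E, B}, leaving only A.
Row 5, column 3: row 5 has {F, C, D, G, A} and column 3 has {C, A, B}, leaving only E.
Row 5, column 6: row 5 has {F, C, D, G, E, A} and column 6 has {C, D, G, E}, leaving only B.
Row 7, column 3: row 7 has {D, G, B} and column 3 has {C, E, A, B}, leaving only F.
Row 1 already has {D, E, A, B} and column 3 already has {F, C, E, A, B}, so row 1, column 3 must be G.

G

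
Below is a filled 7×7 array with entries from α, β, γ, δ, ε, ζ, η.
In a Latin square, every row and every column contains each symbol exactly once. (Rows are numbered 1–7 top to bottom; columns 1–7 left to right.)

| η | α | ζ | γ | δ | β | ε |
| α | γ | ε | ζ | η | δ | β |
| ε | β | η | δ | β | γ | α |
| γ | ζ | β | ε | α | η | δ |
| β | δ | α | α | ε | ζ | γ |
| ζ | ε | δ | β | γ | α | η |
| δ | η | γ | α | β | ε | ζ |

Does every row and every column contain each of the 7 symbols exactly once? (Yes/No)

Row 5 contains α twice (at columns 3 and 4); row 3 is also not a permutation.

No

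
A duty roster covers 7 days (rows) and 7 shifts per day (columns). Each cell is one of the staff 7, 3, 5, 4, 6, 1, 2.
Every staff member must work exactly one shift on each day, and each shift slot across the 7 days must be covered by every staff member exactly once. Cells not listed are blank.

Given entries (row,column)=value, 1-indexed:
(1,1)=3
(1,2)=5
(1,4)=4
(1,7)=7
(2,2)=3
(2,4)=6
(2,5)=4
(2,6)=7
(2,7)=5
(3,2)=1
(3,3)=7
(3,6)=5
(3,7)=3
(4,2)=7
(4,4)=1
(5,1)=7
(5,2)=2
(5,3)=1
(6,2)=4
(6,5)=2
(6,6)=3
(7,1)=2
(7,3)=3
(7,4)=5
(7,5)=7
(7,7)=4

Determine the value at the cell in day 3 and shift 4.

Day 3 already has {7, 3, 5, 1} and shift 4 already has {5, 4, 6, 1}, so day 3, shift 4 must be 2.

2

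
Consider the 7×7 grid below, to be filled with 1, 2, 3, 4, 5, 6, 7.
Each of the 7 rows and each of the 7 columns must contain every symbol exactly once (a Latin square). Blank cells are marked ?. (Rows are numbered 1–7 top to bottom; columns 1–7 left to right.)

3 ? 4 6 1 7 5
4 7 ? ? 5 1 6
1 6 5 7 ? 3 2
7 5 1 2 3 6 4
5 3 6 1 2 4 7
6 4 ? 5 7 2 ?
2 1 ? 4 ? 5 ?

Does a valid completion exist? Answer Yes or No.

No row or column among the givens repeats a symbol, and propagating forced cells runs into no contradiction.
One valid completion exists (for instance, 3 2 4 6 1 7 5 / 4 7 2 3 5 1 6 / 1 6 5 7 4 3 2 / 7 5 1 2 3 6 4 / 5 3 6 1 2 4 7 / 6 4 3 5 7 2 1 / 2 1 7 4 6 5 3).

Yes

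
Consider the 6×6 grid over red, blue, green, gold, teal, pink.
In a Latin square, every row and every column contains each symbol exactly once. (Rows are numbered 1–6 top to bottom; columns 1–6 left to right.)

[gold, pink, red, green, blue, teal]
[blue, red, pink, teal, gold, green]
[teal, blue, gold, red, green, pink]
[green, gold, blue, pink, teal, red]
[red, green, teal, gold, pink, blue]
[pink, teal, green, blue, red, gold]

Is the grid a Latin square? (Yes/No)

Yes

Each row is a permutation of the 6 symbols, and so is each column.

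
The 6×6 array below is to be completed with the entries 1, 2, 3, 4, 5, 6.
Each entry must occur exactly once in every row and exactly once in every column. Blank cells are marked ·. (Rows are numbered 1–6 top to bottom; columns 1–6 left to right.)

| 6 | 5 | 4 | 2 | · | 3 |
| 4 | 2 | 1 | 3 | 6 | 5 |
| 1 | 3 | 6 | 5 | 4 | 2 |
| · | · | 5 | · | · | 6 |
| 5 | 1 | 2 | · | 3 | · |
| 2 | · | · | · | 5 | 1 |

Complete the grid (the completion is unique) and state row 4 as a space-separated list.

Row 4, column 1: row 4 has {5, 6} and column 1 has {1, 2, 4, 5, 6}, leaving only 3.
Row 4, column 2: row 4 has {3, 5, 6} and column 2 has {1, 2, 3, 5}, leaving only 4.
Row 4, column 4: row 4 has {3, 4, 5, 6} and column 4 has {2, 3, 5}, leaving only 1.
Row 4, column 5: row 4 has {1, 3, 4, 5, 6} and column 5 has {3, 4, 5, 6}, leaving only 2.
So row 4 reads: 3 4 5 1 2 6.

3 4 5 1 2 6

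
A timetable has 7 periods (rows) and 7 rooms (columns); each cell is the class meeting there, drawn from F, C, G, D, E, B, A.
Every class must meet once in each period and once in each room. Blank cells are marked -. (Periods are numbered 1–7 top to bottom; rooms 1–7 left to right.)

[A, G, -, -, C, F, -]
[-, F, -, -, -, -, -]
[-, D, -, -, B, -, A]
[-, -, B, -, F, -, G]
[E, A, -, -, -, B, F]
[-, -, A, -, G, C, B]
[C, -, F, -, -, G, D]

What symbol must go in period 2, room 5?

Period 1, room 7: period 1 has {F, C, G, A} and room 7 has {F, G, D, B, A}, leaving only E.
Period 1, room 3: period 1 has {F, C, G, E, A} and room 3 has {F, B, A}, leaving only D.
Period 1, room 4: period 1 has {F, C, G, D, E, A} and room 4 has {}, leaving only B.
Period 2, room 7: period 2 has {F} and room 7 has {F, G, D, E, B, A}, leaving only C.
Period 3, room 6: period 3 has {D, B, A} and room 6 has {F, C, G, B}, leaving only E.
Period 4, room 1: period 4 has {F, G, B} and room 1 has {C, E, A}, leaving only D.
Period 4, room 6: period 4 has {F, G, D, B} and room 6 has {F, C, G, E, B}, leaving only A.
Period 2, room 6: period 2 has {F, C} and room 6 has {F, C, G, E, B, A}, leaving only D.
Period 5, room 5: period 5 has {F, E, B, A} and room 5 has {F, C, G, B}, leaving only D.
Period 6, room 1: period 6 has {C, G, B, A} and room 1 has {C, D, E, A}, leaving only F.
Period 3, room 1: period 3 has {D, E, B, A} and room 1 has {F, C, D, E, A}, leaving only G.
Period 2, room 1: period 2 has {F, C, D} and room 1 has {F, C, G, D, E, A}, leaving only B.
Period 3, room 3: period 3 has {G, D, E, B, A} and room 3 has {F, D, B, A}, leaving only C.
Period 3, room 4: period 3 has {C, G, D, E, B, A} and room 4 has {B}, leaving only F.
Period 5, room 3: period 5 has {F, D, E, B, A} and room 3 has {F, C, D, B, A}, leaving only G.
Period 2, room 3: period 2 has {F, C, D, B} and room 3 has {F, C, G, D, B, A}, leaving only E.
Period 2 already has {F, C, D, E, B} and room 5 already has {F, C, G, D, B}, so period 2, room 5 must be A.

A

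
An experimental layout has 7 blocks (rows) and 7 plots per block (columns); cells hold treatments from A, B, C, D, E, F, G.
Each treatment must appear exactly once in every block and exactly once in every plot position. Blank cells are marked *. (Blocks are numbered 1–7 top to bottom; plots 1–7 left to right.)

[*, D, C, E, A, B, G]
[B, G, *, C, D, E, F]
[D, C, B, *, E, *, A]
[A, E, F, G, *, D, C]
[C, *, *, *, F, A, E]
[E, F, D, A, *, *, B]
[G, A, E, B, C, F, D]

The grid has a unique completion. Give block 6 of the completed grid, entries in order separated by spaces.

Block 6, plot 5: block 6 has {A, B, D, E, F} and plot 5 has {A, C, D, E, F}, leaving only G.
Block 6, plot 6: block 6 has {A, B, D, E, F, G} and plot 6 has {A, B, D, E, F}, leaving only C.
So block 6 reads: E F D A G C B.

E F D A G C B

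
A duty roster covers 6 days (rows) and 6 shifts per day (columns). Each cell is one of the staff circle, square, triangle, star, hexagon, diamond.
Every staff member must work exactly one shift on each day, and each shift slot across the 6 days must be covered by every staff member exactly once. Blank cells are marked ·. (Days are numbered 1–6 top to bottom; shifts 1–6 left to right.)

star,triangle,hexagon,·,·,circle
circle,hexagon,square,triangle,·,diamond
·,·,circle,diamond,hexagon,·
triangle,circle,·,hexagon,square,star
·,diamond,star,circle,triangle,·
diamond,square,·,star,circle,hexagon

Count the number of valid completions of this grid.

1

Day 1, shift 4: eliminating its day and shift leaves {square}.
Day 1, shift 5: eliminating its day and shift leaves {diamond}.
Day 2, shift 5: eliminating its day and shift leaves {star}.
Day 3, shift 1: eliminating its day and shift leaves {square}.
Day 3, shift 2: eliminating its day and shift leaves {star}.
Day 3, shift 6: eliminating its day and shift leaves {square, triangle}.
Day 4, shift 3: eliminating its day and shift leaves {diamond}.
Day 5, shift 1: eliminating its day and shift leaves {square, hexagon}.
Day 5, shift 6: eliminating its day and shift leaves {square}.
Day 6, shift 3: eliminating its day and shift leaves {triangle}.
Only one assignment across all blanks avoids any day or shift repeat, giving 1 completion.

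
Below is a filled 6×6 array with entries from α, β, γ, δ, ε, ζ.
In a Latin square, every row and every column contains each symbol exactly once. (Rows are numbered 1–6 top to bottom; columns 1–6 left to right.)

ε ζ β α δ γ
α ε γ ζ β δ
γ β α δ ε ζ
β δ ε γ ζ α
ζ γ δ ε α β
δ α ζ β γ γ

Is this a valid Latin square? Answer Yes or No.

No

Column 6 contains γ twice (at rows 1 and 6), so it is not a permutation.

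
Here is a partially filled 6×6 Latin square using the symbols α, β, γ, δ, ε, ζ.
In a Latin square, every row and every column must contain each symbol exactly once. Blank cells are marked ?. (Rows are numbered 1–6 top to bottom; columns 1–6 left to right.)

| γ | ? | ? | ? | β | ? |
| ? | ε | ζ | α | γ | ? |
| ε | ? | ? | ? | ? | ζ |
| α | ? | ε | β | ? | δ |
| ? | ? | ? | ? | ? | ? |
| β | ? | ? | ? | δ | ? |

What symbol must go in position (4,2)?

γ

Row 2, column 1: row 2 has {α, γ, ε, ζ} and column 1 has {α, β, γ, ε}, leaving only δ.
Row 2, column 6: row 2 has {α, γ, δ, ε, ζ} and column 6 has {δ, ζ}, leaving only β.
Row 3, column 5: row 3 has {ε, ζ} and column 5 has {β, γ, δ}, leaving only α.
Row 4, column 5: row 4 has {α, β, δ, ε} and column 5 has {α, β, γ, δ}, leaving only ζ.
Row 4 already has {α, β, δ, ε, ζ} and column 2 already has {ε}, so row 4, column 2 must be γ.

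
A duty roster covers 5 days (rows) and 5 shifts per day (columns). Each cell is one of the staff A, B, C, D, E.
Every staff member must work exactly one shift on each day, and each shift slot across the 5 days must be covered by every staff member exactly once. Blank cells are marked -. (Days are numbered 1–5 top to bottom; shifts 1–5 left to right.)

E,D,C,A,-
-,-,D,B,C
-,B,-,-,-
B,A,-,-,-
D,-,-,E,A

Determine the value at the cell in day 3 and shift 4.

D

Day 1, shift 5: day 1 has {A, C, D, E} and shift 5 has {A, C}, leaving only B.
Day 2, shift 1: day 2 has {B, C, D} and shift 1 has {B, D, E}, leaving only A.
Day 2, shift 2: day 2 has {A, B, C, D} and shift 2 has {A, B, D}, leaving only E.
Day 3, shift 1: day 3 has {B} and shift 1 has {A, B, D, E}, leaving only C.
Day 3 already has {B, C} and shift 4 already has {A, B, E}, so day 3, shift 4 must be D.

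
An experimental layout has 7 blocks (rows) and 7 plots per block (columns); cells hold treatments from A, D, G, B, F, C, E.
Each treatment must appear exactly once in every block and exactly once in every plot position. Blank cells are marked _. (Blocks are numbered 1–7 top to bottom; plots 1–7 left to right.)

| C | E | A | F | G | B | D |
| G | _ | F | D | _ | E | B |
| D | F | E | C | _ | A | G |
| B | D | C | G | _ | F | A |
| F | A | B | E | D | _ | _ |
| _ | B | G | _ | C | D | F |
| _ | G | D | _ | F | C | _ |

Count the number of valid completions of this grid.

Block 2, plot 2: eliminating its block and plot leaves {C}.
Block 2, plot 5: eliminating its block and plot leaves {A}.
Block 3, plot 5: eliminating its block and plot leaves {B}.
Block 4, plot 5: eliminating its block and plot leaves {E}.
Block 5, plot 6: eliminating its block and plot leaves {G}.
Block 5, plot 7: eliminating its block and plot leaves {C}.
Block 6, plot 1: eliminating its block and plot leaves {A, E}.
Block 6, plot 4: eliminating its block and plot leaves {A}.
Block 7, plot 1: eliminating its block and plot leaves {A, E}.
Block 7, plot 4: eliminating its block and plot leaves {A, B}.
Block 7, plot 7: eliminating its block and plot leaves {E}.
Only one assignment across all blanks avoids any block or plot repeat, giving 1 completion.

1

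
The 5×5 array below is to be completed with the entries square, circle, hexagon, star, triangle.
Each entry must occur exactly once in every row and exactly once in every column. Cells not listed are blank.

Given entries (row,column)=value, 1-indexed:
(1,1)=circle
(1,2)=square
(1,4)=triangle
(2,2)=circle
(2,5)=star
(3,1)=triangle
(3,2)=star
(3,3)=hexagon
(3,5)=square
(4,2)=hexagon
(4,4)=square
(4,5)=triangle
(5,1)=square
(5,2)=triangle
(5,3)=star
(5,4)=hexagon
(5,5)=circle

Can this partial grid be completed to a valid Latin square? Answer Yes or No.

Row 1, column 3: row 1 together with column 3 already contain {square, circle, hexagon, star, triangle} — every symbol — so nothing can go there. The grid has no valid completion.

No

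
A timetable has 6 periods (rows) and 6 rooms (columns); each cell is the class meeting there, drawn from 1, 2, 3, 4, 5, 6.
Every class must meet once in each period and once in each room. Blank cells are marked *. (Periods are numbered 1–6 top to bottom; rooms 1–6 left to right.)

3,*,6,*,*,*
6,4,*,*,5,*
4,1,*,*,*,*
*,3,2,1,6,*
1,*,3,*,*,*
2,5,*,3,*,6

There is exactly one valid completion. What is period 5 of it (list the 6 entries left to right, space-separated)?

Period 1, room 2: period 1 has {3, 6} and room 2 has {1, 3, 4, 5}, leaving only 2.
Period 5, room 2: period 5 has {1, 3} and room 2 has {1, 2, 3, 4, 5}, leaving only 6.
Period 2, room 3: period 2 has {4, 5, 6} and room 3 has {2, 3, 6}, leaving only 1.
Period 2, room 4: period 2 has {1, 4, 5, 6} and room 4 has {1, 3}, leaving only 2.
Period 2, room 6: period 2 has {1, 2, 4, 5, 6} and room 6 has {6}, leaving only 3.
Period 3, room 3: period 3 has {1, 4} and room 3 has {1, 2, 3, 6}, leaving only 5.
Period 3, room 4: period 3 has {1, 4, 5} and room 4 has {1, 2, 3}, leaving only 6.
Period 3, room 6: period 3 has {1, 4, 5, 6} and room 6 has {3, 6}, leaving only 2.
Period 3, room 5: period 3 has {1, 2, 4, 5, 6} and room 5 has {5, 6}, leaving only 3.
Period 4, room 1: period 4 has {1, 2, 3, 6} and room 1 has {1, 2, 3, 4, 6}, leaving only 5.
Period 4, room 6: period 4 has {1, 2, 3, 5, 6} and room 6 has {2, 3, 6}, leaving only 4.
Period 5, room 6: period 5 has {1, 3, 6} and room 6 has {2, 3, 4, 6}, leaving only 5.
Period 5, room 4: period 5 has {1, 3, 5, 6} and room 4 has {1, 2, 3, 6}, leaving only 4.
Period 5, room 5: period 5 has {1, 3, 4, 5, 6} and room 5 has {3, 5, 6}, leaving only 2.
So period 5 reads: 1 6 3 4 2 5.

1 6 3 4 2 5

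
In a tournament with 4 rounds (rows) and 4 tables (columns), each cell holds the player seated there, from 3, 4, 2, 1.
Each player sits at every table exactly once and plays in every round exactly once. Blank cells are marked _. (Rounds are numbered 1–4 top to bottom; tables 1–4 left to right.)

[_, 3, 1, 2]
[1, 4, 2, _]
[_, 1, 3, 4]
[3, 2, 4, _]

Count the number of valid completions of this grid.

1

Round 1, table 1: eliminating its round and table leaves {4}.
Round 2, table 4: eliminating its round and table leaves {3}.
Round 3, table 1: eliminating its round and table leaves {2}.
Round 4, table 4: eliminating its round and table leaves {1}.
Only one assignment across all blanks avoids any round or table repeat, giving 1 completion.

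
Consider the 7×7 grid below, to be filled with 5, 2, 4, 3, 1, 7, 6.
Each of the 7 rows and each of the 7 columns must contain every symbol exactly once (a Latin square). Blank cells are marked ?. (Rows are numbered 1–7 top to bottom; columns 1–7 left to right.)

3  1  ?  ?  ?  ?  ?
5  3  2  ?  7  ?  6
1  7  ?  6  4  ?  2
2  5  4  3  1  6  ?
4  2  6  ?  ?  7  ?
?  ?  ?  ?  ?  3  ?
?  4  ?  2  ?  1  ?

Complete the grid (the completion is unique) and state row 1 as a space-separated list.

Row 2, column 6: row 2 has {5, 2, 3, 7, 6} and column 6 has {3, 1, 7, 6}, leaving only 4.
Row 2, column 4: row 2 has {5, 2, 4, 3, 7, 6} and column 4 has {2, 3, 6}, leaving only 1.
Row 3, column 6: row 3 has {2, 4, 1, 7, 6} and column 6 has {4, 3, 1, 7, 6}, leaving only 5.
Row 1, column 6: row 1 has {3, 1} and column 6 has {5, 4, 3, 1, 7, 6}, leaving only 2.
Row 3, column 3: row 3 has {5, 2, 4, 1, 7, 6} and column 3 has {2, 4, 6}, leaving only 3.
Row 4, column 7: row 4 has {5, 2, 4, 3, 1, 6} and column 7 has {2, 6}, leaving only 7.
Row 5, column 4: row 5 has {2, 4, 7, 6} and column 4 has {2, 3, 1, 6}, leaving only 5.
Row 5, column 5: row 5 has {5, 2, 4, 7, 6} and column 5 has {4, 1, 7}, leaving only 3.
Row 5, column 7: row 5 has {5, 2, 4, 3, 7, 6} and column 7 has {2, 7, 6}, leaving only 1.
Row 6, column 2: row 6 has {3} and column 2 has {5, 2, 4, 3, 1, 7}, leaving only 6.
Row 6, column 1: row 6 has {3, 6} and column 1 has {5, 2, 4, 3, 1}, leaving only 7.
Row 6, column 4: row 6 has {3, 7, 6} and column 4 has {5, 2, 3, 1, 6}, leaving only 4.
Row 1, column 4: row 1 has {2, 3, 1} and column 4 has {5, 2, 4, 3, 1, 6}, leaving only 7.
Row 1, column 3: row 1 has {2, 3, 1, 7} and column 3 has {2, 4, 3, 6}, leaving only 5.
Row 1, column 5: row 1 has {5, 2, 3, 1, 7} and column 5 has {4, 3, 1, 7}, leaving only 6.
Row 1, column 7: row 1 has {5, 2, 3, 1, 7, 6} and column 7 has {2, 1, 7, 6}, leaving only 4.
So row 1 reads: 3 1 5 7 6 2 4.

3 1 5 7 6 2 4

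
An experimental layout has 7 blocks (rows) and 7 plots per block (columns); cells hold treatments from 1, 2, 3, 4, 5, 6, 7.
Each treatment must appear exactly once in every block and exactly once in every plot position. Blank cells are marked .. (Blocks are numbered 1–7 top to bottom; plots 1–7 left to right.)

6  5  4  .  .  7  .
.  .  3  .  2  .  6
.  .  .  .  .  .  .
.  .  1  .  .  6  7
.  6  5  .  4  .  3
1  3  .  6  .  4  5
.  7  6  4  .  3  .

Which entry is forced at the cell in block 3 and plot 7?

4

Block 6, plot 5: block 6 has {1, 3, 4, 5, 6} and plot 5 has {2, 4}, leaving only 7.
Block 6, plot 3: block 6 has {1, 3, 4, 5, 6, 7} and plot 3 has {1, 3, 4, 5, 6}, leaving only 2.
Block 3, plot 3: block 3 has {} and plot 3 has {1, 2, 3, 4, 5, 6}, leaving only 7.
Block 3, plot 7 is narrowed to {1, 2, 4}.
If it were 1, then block 7, plot 7 would be left with no valid symbol.
If it were 2, then block 7, plot 7 would be left with no valid symbol.
So block 3, plot 7 must be 4.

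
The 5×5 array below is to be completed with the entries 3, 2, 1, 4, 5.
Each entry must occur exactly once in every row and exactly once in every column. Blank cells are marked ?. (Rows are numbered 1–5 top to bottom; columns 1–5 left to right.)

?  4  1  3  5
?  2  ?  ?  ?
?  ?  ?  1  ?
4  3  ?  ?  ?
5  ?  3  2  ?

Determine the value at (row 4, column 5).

Row 1, column 1: row 1 has {3, 1, 4, 5} and column 1 has {4, 5}, leaving only 2.
Row 3, column 1: row 3 has {1} and column 1 has {2, 4, 5}, leaving only 3.
Row 2, column 1: row 2 has {2} and column 1 has {3, 2, 4, 5}, leaving only 1.
Row 3, column 2: row 3 has {3, 1} and column 2 has {3, 2, 4}, leaving only 5.
Row 4, column 4: row 4 has {3, 4} and column 4 has {3, 2, 1}, leaving only 5.
Row 2, column 4: row 2 has {2, 1} and column 4 has {3, 2, 1, 5}, leaving only 4.
Row 2, column 3: row 2 has {2, 1, 4} and column 3 has {3, 1}, leaving only 5.
Row 2, column 5: row 2 has {2, 1, 4, 5} and column 5 has {5}, leaving only 3.
Row 4, column 3: row 4 has {3, 4, 5} and column 3 has {3, 1, 5}, leaving only 2.
Row 4 already has {3, 2, 4, 5} and column 5 already has {3, 5}, so row 4, column 5 must be 1.

1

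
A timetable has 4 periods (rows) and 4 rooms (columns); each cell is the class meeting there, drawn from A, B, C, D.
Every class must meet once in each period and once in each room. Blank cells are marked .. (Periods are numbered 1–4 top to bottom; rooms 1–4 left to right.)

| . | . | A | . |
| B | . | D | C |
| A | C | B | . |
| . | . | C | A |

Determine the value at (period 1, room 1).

Period 2, room 2: period 2 has {B, C, D} and room 2 has {C}, leaving only A.
Period 3, room 4: period 3 has {A, B, C} and room 4 has {A, C}, leaving only D.
Period 1, room 4: period 1 has {A} and room 4 has {A, C, D}, leaving only B.
Period 1, room 2: period 1 has {A, B} and room 2 has {A, C}, leaving only D.
Period 1 already has {A, B, D} and room 1 already has {A, B}, so period 1, room 1 must be C.

C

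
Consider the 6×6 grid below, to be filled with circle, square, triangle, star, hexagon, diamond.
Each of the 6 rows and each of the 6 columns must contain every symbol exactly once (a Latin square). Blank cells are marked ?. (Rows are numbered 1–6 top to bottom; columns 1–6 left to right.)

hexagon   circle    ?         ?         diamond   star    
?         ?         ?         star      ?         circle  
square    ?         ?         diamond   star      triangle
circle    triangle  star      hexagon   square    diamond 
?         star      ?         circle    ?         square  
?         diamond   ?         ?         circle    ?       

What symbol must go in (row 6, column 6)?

hexagon

Row 6 already has {circle, diamond} and column 6 already has {circle, square, triangle, star, diamond}, so row 6, column 6 must be hexagon.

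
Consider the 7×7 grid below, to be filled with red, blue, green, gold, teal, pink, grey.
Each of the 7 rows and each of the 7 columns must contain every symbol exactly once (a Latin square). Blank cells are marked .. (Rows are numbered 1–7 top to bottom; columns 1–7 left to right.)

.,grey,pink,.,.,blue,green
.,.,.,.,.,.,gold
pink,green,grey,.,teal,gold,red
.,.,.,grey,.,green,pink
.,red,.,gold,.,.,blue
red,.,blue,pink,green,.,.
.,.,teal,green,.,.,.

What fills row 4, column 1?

Row 3, column 4: row 3 has {red, green, gold, teal, pink, grey} and column 4 has {green, gold, pink, grey}, leaving only blue.
Row 5, column 3: row 5 has {red, blue, gold} and column 3 has {blue, teal, pink, grey}, leaving only green.
Row 2, column 3: row 2 has {gold} and column 3 has {blue, green, teal, pink, grey}, leaving only red.
Row 2, column 4: row 2 has {red, gold} and column 4 has {blue, green, gold, pink, grey}, leaving only teal.
Row 1, column 4: row 1 has {blue, green, pink, grey} and column 4 has {blue, green, gold, teal, pink, grey}, leaving only red.
Row 1, column 5: row 1 has {red, blue, green, pink, grey} and column 5 has {green, teal}, leaving only gold.
Row 1, column 1: row 1 has {red, blue, green, gold, pink, grey} and column 1 has {red, pink}, leaving only teal.
Row 4, column 3: row 4 has {green, pink, grey} and column 3 has {red, blue, green, teal, pink, grey}, leaving only gold.
Row 4 already has {green, gold, pink, grey} and column 1 already has {red, teal, pink}, so row 4, column 1 must be blue.

blue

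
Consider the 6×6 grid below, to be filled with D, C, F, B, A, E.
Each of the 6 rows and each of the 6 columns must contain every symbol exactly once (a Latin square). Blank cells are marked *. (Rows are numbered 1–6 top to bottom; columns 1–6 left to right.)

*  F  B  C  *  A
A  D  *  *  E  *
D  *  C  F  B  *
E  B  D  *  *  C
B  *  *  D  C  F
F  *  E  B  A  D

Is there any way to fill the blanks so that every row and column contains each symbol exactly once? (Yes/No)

No

Row 1, column 1: row 1 together with column 1 already contain {D, C, F, B, A, E} — every symbol — so nothing can go there. The grid has no valid completion.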